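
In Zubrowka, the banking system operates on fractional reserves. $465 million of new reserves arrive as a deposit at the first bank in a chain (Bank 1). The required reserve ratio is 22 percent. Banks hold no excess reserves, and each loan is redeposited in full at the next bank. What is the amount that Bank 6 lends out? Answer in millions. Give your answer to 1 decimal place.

$104.7 million

Each bank lends a fraction (1 − rr) = 0.7800 of the deposit it receives, so Bank 6 receives 465·0.7800^5 and lends 465·0.7800^6 ≈ 104.7178 million.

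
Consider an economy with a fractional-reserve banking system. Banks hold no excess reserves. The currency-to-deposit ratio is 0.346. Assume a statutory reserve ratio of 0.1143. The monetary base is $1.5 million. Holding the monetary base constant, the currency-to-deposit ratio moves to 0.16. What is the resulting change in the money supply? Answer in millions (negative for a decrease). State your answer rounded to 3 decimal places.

Initially m₁ = (1 + 0.346) / (0.1143 + 0.346) ≈ 2.92418, so M₁ = 2.92418 × 1.5 ≈ 4.3863 million.
After the change m₂ = (1 + 0.16) / (0.1143 + 0.16) ≈ 4.22895, so M₂ = 4.22895 × 1.5 ≈ 6.3434 million.
ΔM = M₂ − M₁ = 6.3434 − 4.3863 = 1.9571 million.

$1.957 million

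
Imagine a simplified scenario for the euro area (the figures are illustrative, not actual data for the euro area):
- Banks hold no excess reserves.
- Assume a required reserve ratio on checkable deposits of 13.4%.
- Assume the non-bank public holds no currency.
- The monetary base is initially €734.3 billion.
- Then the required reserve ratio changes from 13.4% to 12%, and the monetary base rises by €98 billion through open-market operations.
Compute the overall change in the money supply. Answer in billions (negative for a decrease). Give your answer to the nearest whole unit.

€1456 billion

Before: m₁ = 1 / (0.134) ≈ 7.4627, MB₁ = 734.3, so M₁ = 7.4627 × 734.3 ≈ 5479.8606 billion.
After: m₂ = 1 / (0.12) ≈ 8.3333, MB₂ = 734.3 + 98 = 832.3, so M₂ = 8.3333 × 832.3 ≈ 6935.8056 billion.
ΔM = M₂ − M₁ = 6935.8056 − 5479.8606 = 1455.945 billion.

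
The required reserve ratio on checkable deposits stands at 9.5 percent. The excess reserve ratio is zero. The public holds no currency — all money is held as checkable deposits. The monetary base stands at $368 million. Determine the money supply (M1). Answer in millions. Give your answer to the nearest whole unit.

With no currency drain or excess reserves, the money multiplier is m = 1/rr = 1/0.095 ≈ 10.5263.
Money supply M = m × MB = 10.5263 × 368 = 3873.6784 million.

$3874 million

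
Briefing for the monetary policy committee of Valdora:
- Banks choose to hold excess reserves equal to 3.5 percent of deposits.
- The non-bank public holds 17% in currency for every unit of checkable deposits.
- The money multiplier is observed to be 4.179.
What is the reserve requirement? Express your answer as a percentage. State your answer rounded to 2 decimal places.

7.50%

Using m = 4.179. Since m = (1 + c)/(c + rr + e), the denominator satisfies c + rr + e = (1 + c)/m = (1 + 0.17) / 4.179 ≈ 0.279971.
With c = 0.17 and e = 0.035, the reserve requirement is 0.279971 − 0.17 − 0.035 = 0.074971.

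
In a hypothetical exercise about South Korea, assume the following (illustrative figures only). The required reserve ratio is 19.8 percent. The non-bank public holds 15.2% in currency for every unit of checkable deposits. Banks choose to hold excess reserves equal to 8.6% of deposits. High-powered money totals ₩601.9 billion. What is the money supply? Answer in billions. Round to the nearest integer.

₩1590 billion

The money multiplier is m = (1 + c) / (rr + e + c) = (1 + 0.152) / (0.198 + 0.086 + 0.152) ≈ 2.6422.
So M = m × MB = 2.6422 × 601.9 ≈ 1590.3402 billion.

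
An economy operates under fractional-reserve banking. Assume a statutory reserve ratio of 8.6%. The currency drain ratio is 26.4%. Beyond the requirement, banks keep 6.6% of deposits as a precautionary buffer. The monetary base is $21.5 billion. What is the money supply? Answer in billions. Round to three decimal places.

The money multiplier is m = (1 + c) / (rr + e + c) = (1 + 0.264) / (0.086 + 0.066 + 0.264) ≈ 3.038462.
So M = m × MB = 3.038462 × 21.5 ≈ 65.3269 billion.

$65.327 billion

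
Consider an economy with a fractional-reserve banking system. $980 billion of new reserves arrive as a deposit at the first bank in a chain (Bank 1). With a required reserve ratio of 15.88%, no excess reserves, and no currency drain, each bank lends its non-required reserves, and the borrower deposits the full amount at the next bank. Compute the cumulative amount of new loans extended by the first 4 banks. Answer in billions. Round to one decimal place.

Bank i lends (1 − rr)^i of the original deposit: Bank 1 lends 980·0.8412 = 824.3760, Bank 2 lends 980·0.8412² ≈ 693.4651, and so on.
Summing a geometric series: total = 980·[0.8412·(1 − 0.8412^4) / (1 − 0.8412)] ≈ 2591.8919 billion.

$2591.9 billion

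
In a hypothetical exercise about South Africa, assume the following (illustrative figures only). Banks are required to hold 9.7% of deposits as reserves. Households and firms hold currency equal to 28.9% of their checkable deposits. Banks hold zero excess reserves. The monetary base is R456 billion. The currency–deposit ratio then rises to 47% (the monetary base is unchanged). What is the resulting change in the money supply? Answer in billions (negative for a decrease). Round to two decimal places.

Initially m₁ = (1 + 0.289) / (0.097 + 0.289) ≈ 3.339378, so M₁ = 3.339378 × 456 ≈ 1522.7564 billion.
After the change m₂ = (1 + 0.47) / (0.097 + 0.47) ≈ 2.592593, so M₂ = 2.592593 × 456 ≈ 1182.2224 billion.
ΔM = M₂ − M₁ = 1182.2224 − 1522.7564 = -340.534 billion.

-340.53 billion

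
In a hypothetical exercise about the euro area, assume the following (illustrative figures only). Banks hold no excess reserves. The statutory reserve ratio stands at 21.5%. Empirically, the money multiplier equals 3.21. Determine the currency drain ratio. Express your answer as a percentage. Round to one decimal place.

14.0%

Using m = 3.21. From m = (1 + c)/(c + rr + e), rearranging gives 1 + c = m·(c + rr + e), so c·(1 − m) = m·(rr + e) − 1.
Hence c = [m·(rr + e) − 1]/(1 − m) = [3.21 × (0.215 + 0) − 1] / (1 − 3.21) ≈ 0.140204.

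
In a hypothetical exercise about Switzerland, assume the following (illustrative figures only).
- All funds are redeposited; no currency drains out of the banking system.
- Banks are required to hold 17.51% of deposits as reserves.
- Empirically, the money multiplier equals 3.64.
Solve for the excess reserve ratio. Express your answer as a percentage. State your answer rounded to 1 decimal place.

Using m = 3.64. Since m = (1 + c)/(c + rr + e), the denominator satisfies c + rr + e = (1 + c)/m = (1 + 0) / 3.64 ≈ 0.274725.
With c = 0 and rr = 0.1751, the excess reserve ratio is 0.274725 − 0 − 0.1751 = 0.099625.

10.0%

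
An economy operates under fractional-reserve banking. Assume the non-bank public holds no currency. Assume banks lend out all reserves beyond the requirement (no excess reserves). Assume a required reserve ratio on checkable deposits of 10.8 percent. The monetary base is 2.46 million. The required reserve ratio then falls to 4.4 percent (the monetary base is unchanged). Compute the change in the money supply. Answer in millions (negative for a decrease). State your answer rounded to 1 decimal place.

33.1 million

Initially m₁ = 1 / (0.108) ≈ 9.2593, so M₁ = 9.2593 × 2.46 ≈ 22.7779 million.
After the change m₂ = 1 / (0.044) ≈ 22.7273, so M₂ = 22.7273 × 2.46 ≈ 55.9092 million.
ΔM = M₂ − M₁ = 55.9092 − 22.7779 = 33.1313 million.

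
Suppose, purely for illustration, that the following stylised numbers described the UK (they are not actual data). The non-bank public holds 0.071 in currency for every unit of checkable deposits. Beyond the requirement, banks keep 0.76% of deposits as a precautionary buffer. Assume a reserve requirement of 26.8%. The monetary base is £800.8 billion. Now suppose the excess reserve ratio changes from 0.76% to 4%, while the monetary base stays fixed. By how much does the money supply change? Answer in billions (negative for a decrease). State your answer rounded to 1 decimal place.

Initially m₁ = (1 + 0.071) / (0.268 + 0.0076 + 0.071) ≈ 3.09002, so M₁ = 3.09002 × 800.8 ≈ 2474.488 billion.
After the change m₂ = (1 + 0.071) / (0.268 + 0.04 + 0.071) ≈ 2.82586, so M₂ = 2.82586 × 800.8 ≈ 2262.9487 billion.
ΔM = M₂ − M₁ = 2262.9487 − 2474.488 = -211.5393 billion.

-211.5 billion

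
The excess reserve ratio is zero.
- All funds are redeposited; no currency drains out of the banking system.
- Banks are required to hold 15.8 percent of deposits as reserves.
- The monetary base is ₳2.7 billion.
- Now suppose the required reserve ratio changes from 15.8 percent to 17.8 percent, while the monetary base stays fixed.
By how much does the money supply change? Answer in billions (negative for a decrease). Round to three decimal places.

Initially m₁ = 1 / (0.158) ≈ 6.32911, so M₁ = 6.32911 × 2.7 ≈ 17.0886 billion.
After the change m₂ = 1 / (0.178) ≈ 5.61798, so M₂ = 5.61798 × 2.7 ≈ 15.1685 billion.
ΔM = M₂ − M₁ = 15.1685 − 17.0886 = -1.9201 billion.

-1.920 billion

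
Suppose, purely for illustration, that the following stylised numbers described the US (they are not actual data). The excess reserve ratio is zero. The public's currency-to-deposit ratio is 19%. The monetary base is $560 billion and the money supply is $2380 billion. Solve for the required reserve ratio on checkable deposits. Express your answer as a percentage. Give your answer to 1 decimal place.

9.0%

Using m = M/MB = 2380/560 = 4.250000. Since m = (1 + c)/(c + rr + e), the denominator satisfies c + rr + e = (1 + c)/m = (1 + 0.19) / 4.250000 = 0.280000.
With c = 0.19 and e = 0, the required reserve ratio on checkable deposits is 0.280000 − 0.19 − 0 = 0.09.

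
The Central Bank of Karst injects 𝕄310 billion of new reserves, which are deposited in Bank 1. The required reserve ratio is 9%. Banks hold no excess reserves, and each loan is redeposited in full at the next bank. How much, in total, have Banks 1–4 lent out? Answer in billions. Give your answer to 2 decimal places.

𝕄985.00 billion

Bank i lends (1 − rr)^i of the original deposit: Bank 1 lends 310·0.9100 = 282.1000, Bank 2 lends 310·0.9100² = 256.7110, and so on.
Summing a geometric series: total = 310·[0.9100·(1 − 0.9100^4) / (1 − 0.9100)] ≈ 985.0004 billion.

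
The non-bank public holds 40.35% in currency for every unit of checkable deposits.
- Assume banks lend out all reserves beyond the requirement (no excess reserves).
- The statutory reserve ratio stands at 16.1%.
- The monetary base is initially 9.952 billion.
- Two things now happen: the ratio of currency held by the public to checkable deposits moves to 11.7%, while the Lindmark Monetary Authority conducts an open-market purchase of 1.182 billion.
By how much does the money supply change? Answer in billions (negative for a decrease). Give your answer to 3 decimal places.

19.993 billion

Before: m₁ = (1 + 0.4035) / (0.161 + 0.4035) ≈ 2.486271, MB₁ = 9.952, so M₁ = 2.486271 × 9.952 ≈ 24.7434 billion.
After: m₂ = (1 + 0.117) / (0.161 + 0.117) ≈ 4.017986, MB₂ = 9.952 + 1.182 = 11.134, so M₂ = 4.017986 × 11.134 ≈ 44.7363 billion.
ΔM = M₂ − M₁ = 44.7363 − 24.7434 = 19.9929 billion.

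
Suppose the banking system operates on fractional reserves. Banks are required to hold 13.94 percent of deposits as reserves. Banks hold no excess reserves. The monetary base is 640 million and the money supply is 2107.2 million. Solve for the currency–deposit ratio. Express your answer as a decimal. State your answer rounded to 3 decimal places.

0.236

Using m = M/MB = 2107.2/640 = 3.292500. From m = (1 + c)/(c + rr + e), rearranging gives 1 + c = m·(c + rr + e), so c·(1 − m) = m·(rr + e) − 1.
Hence c = [m·(rr + e) − 1]/(1 − m) = [3.292500 × (0.1394 + 0) − 1] / (1 − 3.292500) ≈ 0.235998.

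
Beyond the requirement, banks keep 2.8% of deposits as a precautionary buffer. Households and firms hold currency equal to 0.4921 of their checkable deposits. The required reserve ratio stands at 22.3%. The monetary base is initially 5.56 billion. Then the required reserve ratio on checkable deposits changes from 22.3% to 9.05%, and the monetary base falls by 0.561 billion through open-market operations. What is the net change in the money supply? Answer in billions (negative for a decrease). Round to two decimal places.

1.05 billion

Before: m₁ = (1 + 0.4921) / (0.223 + 0.028 + 0.4921) ≈ 2.0079, MB₁ = 5.56, so M₁ = 2.0079 × 5.56 ≈ 11.1639 billion.
After: m₂ = (1 + 0.4921) / (0.0905 + 0.028 + 0.4921) ≈ 2.4437, MB₂ = 5.56 − 0.561 = 4.999, so M₂ = 2.4437 × 4.999 ≈ 12.2161 billion.
ΔM = M₂ − M₁ = 12.2161 − 11.1639 = 1.0522 billion.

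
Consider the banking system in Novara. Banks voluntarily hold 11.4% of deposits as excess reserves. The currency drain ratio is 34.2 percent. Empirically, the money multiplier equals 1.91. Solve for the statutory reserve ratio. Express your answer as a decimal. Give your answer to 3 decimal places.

0.247

Using m = 1.91. Since m = (1 + c)/(c + rr + e), the denominator satisfies c + rr + e = (1 + c)/m = (1 + 0.342) / 1.91 ≈ 0.702618.
With c = 0.342 and e = 0.114, the statutory reserve ratio is 0.702618 − 0.342 − 0.114 = 0.246618.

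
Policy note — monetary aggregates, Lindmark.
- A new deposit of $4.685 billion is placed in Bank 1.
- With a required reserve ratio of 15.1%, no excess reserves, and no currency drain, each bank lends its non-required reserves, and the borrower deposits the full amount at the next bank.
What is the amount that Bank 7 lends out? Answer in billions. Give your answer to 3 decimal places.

$1.490 billion

Each bank lends a fraction (1 − rr) = 0.8490 of the deposit it receives, so Bank 7 receives 4.685·0.8490^6 and lends 4.685·0.8490^7 ≈ 1.4896 billion.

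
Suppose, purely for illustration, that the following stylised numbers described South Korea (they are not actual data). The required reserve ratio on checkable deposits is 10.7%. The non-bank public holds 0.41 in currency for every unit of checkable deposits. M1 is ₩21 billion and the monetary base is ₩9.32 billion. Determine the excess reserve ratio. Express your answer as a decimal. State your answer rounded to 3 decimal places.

Using m = M/MB = 21/9.32 ≈ 2.253219. Since m = (1 + c)/(c + rr + e), the denominator satisfies c + rr + e = (1 + c)/m = (1 + 0.41) / 2.253219 ≈ 0.625771.
With c = 0.41 and rr = 0.107, the excess reserve ratio is 0.625771 − 0.41 − 0.107 = 0.108771.

0.109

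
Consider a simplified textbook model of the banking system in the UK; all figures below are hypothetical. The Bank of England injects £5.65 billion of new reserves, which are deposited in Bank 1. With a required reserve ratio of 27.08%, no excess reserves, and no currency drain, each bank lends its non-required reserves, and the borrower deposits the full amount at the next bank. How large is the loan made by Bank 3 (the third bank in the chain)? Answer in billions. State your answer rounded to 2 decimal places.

Each bank lends a fraction (1 − rr) = 0.7292 of the deposit it receives, so Bank 3 receives 5.65·0.7292^2 and lends 5.65·0.7292^3 ≈ 2.1907 billion.

£2.19 billion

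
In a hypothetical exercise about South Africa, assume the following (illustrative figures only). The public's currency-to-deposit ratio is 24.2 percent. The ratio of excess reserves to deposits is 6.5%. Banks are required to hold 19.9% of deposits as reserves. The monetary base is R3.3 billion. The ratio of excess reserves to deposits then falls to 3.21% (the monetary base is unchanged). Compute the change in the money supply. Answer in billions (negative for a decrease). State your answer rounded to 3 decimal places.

Initially m₁ = (1 + 0.242) / (0.199 + 0.065 + 0.242) ≈ 2.45455, so M₁ = 2.45455 × 3.3 ≈ 8.1 billion.
After the change m₂ = (1 + 0.242) / (0.199 + 0.0321 + 0.242) ≈ 2.62524, so M₂ = 2.62524 × 3.3 ≈ 8.6633 billion.
ΔM = M₂ − M₁ = 8.6633 − 8.1 = 0.5633 billion.

R0.563 billion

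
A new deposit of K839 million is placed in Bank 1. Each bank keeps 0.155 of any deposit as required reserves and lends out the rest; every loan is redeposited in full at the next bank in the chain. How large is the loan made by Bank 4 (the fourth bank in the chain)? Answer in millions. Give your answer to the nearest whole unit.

K428 million

Each bank lends a fraction (1 − rr) = 0.8450 of the deposit it receives, so Bank 4 receives 839·0.8450^3 and lends 839·0.8450^4 ≈ 427.7488 million.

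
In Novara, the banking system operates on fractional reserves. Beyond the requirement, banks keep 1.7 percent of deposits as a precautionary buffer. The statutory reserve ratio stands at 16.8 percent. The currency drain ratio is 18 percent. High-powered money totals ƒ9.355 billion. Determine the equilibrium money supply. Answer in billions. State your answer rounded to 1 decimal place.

ƒ30.2 billion

The money multiplier is m = (1 + c) / (rr + e + c) = (1 + 0.18) / (0.168 + 0.017 + 0.18) ≈ 3.2329.
So M = m × MB = 3.2329 × 9.355 ≈ 30.2438 billion.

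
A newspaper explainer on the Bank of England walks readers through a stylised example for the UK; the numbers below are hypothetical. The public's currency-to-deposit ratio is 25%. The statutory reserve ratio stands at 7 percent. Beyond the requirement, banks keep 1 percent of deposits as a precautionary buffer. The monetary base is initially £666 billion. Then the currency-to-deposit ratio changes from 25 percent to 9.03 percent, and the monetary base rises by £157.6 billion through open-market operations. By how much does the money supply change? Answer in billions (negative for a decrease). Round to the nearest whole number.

Before: m₁ = (1 + 0.25) / (0.07 + 0.01 + 0.25) ≈ 3.7879, MB₁ = 666, so M₁ = 3.7879 × 666 = 2522.7414 billion.
After: m₂ = (1 + 0.0903) / (0.07 + 0.01 + 0.0903) ≈ 6.4022, MB₂ = 666 + 157.6 = 823.6, so M₂ = 6.4022 × 823.6 ≈ 5272.8519 billion.
ΔM = M₂ − M₁ = 5272.8519 − 2522.7414 = 2750.1105 billion.

£2750 billion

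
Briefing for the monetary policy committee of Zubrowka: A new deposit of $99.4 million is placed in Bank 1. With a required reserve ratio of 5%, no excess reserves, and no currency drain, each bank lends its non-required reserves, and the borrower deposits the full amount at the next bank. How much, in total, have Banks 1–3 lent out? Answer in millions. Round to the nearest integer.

Bank i lends (1 − rr)^i of the original deposit: Bank 1 lends 99.4·0.9500 = 94.4300, Bank 2 lends 99.4·0.9500² = 89.7085, and so on.
Summing a geometric series: total = 99.4·[0.9500·(1 − 0.9500^3) / (1 − 0.9500)] ≈ 269.3616 million.

$269 million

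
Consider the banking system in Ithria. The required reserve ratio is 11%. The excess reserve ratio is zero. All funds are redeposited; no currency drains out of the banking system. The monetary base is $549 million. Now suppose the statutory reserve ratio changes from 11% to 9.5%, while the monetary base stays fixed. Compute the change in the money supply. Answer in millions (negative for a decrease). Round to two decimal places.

Initially m₁ = 1 / (0.11) ≈ 9.090909, so M₁ = 9.090909 × 549 ≈ 4990.909 million.
After the change m₂ = 1 / (0.095) ≈ 10.526316, so M₂ = 10.526316 × 549 ≈ 5778.9475 million.
ΔM = M₂ − M₁ = 5778.9475 − 4990.909 = 788.0385 million.

$788.04 million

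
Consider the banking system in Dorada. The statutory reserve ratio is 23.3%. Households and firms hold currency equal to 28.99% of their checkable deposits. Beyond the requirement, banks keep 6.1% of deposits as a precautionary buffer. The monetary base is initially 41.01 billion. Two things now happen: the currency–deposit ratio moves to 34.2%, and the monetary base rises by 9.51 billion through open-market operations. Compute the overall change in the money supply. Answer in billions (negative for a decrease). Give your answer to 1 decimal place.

Before: m₁ = (1 + 0.2899) / (0.233 + 0.061 + 0.2899) ≈ 2.2091, MB₁ = 41.01, so M₁ = 2.2091 × 41.01 ≈ 90.5952 billion.
After: m₂ = (1 + 0.342) / (0.233 + 0.061 + 0.342) ≈ 2.1101, MB₂ = 41.01 + 9.51 = 50.52, so M₂ = 2.1101 × 50.52 ≈ 106.6023 billion.
ΔM = M₂ − M₁ = 106.6023 − 90.5952 = 16.0071 billion.

16.0 billion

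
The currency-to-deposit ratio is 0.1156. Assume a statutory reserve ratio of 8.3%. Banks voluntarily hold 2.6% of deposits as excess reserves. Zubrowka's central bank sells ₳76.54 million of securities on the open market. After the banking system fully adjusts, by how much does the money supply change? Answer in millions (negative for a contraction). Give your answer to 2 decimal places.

-380.18 million

The money multiplier is m = (1 + c) / (rr + e + c) = (1 + 0.1156) / (0.083 + 0.026 + 0.1156) ≈ 4.96705.
The sale removes 76.54 million of base, so ΔM = m × ΔMB = 4.96705 × (−76.54) ≈ -380.178 million.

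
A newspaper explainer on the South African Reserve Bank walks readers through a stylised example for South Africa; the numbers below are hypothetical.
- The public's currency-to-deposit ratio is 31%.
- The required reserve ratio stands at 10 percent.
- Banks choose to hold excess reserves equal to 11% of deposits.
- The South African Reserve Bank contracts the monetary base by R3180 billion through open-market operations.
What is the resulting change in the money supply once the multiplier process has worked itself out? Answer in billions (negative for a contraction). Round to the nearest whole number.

-8011 billion

The money multiplier is m = (1 + c) / (rr + e + c) = (1 + 0.31) / (0.1 + 0.11 + 0.31) ≈ 2.51923.
The sale removes 3180 billion of base, so ΔM = m × ΔMB = 2.51923 × (−3180) = -8011.1514 billion.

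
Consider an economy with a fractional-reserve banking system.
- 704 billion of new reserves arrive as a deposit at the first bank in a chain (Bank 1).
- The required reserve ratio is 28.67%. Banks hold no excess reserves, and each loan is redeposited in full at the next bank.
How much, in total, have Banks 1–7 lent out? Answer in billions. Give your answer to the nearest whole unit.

1587 billion

Bank i lends (1 − rr)^i of the original deposit: Bank 1 lends 704·0.7133 = 502.1632, Bank 2 lends 704·0.7133² ≈ 358.1930, and so on.
Summing a geometric series: total = 704·[0.7133·(1 − 0.7133^7) / (1 − 0.7133)] ≈ 1586.9690 billion.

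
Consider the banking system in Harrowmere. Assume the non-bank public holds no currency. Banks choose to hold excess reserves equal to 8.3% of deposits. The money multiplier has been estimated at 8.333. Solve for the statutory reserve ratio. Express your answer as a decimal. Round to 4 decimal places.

Using m = 8.333. Since m = (1 + c)/(c + rr + e), the denominator satisfies c + rr + e = (1 + c)/m = (1 + 0) / 8.333 ≈ 0.120005.
With c = 0 and e = 0.083, the statutory reserve ratio is 0.120005 − 0 − 0.083 = 0.037005.

0.0370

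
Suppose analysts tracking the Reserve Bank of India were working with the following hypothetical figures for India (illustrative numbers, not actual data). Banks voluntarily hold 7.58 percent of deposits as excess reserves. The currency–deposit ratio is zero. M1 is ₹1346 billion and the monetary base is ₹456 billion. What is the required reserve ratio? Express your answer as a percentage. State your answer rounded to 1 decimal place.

Using m = M/MB = 1346/456 ≈ 2.951754. Since m = (1 + c)/(c + rr + e), the denominator satisfies c + rr + e = (1 + c)/m = (1 + 0) / 2.951754 ≈ 0.338782.
With c = 0 and e = 0.0758, the required reserve ratio is 0.338782 − 0 − 0.0758 = 0.262982.

26.3%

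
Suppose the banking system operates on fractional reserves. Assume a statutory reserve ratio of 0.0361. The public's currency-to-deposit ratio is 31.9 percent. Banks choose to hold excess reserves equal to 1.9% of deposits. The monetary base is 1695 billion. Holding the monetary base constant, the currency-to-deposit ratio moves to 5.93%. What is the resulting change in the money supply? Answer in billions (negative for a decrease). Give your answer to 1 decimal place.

9718.8 billion

Initially m₁ = (1 + 0.319) / (0.0361 + 0.019 + 0.319) ≈ 3.525795, so M₁ = 3.525795 × 1695 ≈ 5976.2225 billion.
After the change m₂ = (1 + 0.0593) / (0.0361 + 0.019 + 0.0593) ≈ 9.259615, so M₂ = 9.259615 × 1695 ≈ 15695.0474 billion.
ΔM = M₂ − M₁ = 15695.0474 − 5976.2225 = 9718.8249 billion.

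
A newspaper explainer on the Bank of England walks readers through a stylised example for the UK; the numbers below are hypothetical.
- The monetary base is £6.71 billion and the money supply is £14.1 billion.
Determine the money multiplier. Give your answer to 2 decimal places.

2.10

The money multiplier is m = M / MB = 14.1 / 6.71 ≈ 2.10134.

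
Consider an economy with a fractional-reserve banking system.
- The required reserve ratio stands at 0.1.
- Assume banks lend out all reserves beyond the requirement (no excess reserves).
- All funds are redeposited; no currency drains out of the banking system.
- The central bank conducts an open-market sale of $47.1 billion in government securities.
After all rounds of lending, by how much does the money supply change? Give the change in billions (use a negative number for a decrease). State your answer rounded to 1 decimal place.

The simple money multiplier is m = 1/rr = 1/0.1 = 10.
An open-market sale reduces the monetary base by 47.1 billion, so ΔM = m × ΔMB = 10 × (−47.1) = -471 billion.

-471.0 billion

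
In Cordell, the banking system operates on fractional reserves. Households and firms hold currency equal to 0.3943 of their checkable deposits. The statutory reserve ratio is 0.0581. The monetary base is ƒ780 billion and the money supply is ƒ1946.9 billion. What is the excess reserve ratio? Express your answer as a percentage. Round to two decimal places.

10.62%

Using m = M/MB = 1946.9/780 ≈ 2.496026. Since m = (1 + c)/(c + rr + e), the denominator satisfies c + rr + e = (1 + c)/m = (1 + 0.3943) / 2.496026 ≈ 0.558608.
With c = 0.3943 and rr = 0.0581, the excess reserve ratio is 0.558608 − 0.3943 − 0.0581 = 0.106208.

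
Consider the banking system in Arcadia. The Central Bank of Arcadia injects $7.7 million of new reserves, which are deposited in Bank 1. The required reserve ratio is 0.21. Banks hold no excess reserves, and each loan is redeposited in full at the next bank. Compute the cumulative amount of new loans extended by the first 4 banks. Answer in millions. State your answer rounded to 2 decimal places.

$17.68 million

Bank i lends (1 − rr)^i of the original deposit: Bank 1 lends 7.7·0.7900 = 6.0830, Bank 2 lends 7.7·0.7900² ≈ 4.8056, and so on.
Summing a geometric series: total = 7.7·[0.7900·(1 − 0.7900^4) / (1 − 0.7900)] ≈ 17.6841 million.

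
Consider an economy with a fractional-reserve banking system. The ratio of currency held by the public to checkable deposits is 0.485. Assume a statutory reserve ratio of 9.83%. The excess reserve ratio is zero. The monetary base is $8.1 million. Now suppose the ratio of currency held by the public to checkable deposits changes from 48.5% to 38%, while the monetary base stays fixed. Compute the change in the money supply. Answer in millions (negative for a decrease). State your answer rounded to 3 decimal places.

$2.749 million

Initially m₁ = (1 + 0.485) / (0.0983 + 0.485) ≈ 2.54586, so M₁ = 2.54586 × 8.1 ≈ 20.6215 million.
After the change m₂ = (1 + 0.38) / (0.0983 + 0.38) ≈ 2.88522, so M₂ = 2.88522 × 8.1 ≈ 23.3703 million.
ΔM = M₂ − M₁ = 23.3703 − 20.6215 = 2.7488 million.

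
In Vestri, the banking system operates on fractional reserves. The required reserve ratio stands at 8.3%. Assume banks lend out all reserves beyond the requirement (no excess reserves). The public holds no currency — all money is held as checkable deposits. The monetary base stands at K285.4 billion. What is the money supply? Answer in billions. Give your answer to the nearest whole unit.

With no currency drain or excess reserves, the money multiplier is m = 1/rr = 1/0.083 ≈ 12.0482.
Money supply M = m × MB = 12.0482 × 285.4 ≈ 3438.5563 billion.

K3439 billion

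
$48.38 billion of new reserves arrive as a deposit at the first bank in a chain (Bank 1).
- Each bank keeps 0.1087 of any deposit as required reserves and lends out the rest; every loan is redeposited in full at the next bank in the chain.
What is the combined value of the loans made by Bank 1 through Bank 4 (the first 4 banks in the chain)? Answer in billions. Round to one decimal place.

$146.3 billion

Bank i lends (1 − rr)^i of the original deposit: Bank 1 lends 48.38·0.8913 ≈ 43.1211, Bank 2 lends 48.38·0.8913² ≈ 38.4338, and so on.
Summing a geometric series: total = 48.38·[0.8913·(1 − 0.8913^4) / (1 − 0.8913)] ≈ 146.3434 billion.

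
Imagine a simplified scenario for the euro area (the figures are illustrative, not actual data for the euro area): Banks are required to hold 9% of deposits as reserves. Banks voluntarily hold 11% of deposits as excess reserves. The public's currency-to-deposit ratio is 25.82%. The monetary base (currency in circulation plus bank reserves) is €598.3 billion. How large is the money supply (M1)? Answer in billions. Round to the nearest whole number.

The money multiplier is m = (1 + c) / (rr + e + c) = (1 + 0.2582) / (0.09 + 0.11 + 0.2582) ≈ 2.7460.
So M = m × MB = 2.7460 × 598.3 = 1642.9318 billion.

€1643 billion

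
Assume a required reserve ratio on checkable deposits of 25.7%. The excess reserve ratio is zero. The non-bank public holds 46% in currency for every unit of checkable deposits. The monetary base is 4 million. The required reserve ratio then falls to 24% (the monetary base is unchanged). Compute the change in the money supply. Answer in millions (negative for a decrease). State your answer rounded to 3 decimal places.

Initially m₁ = (1 + 0.46) / (0.257 + 0.46) ≈ 2.03626, so M₁ = 2.03626 × 4 ≈ 8.145 million.
After the change m₂ = (1 + 0.46) / (0.24 + 0.46) ≈ 2.08571, so M₂ = 2.08571 × 4 ≈ 8.3428 million.
ΔM = M₂ − M₁ = 8.3428 − 8.145 = 0.1978 million.

0.198 million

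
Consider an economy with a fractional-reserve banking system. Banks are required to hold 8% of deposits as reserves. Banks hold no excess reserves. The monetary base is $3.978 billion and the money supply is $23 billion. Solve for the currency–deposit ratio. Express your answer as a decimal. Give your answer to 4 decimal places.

0.1124

Using m = M/MB = 23/3.978 ≈ 5.781800. From m = (1 + c)/(c + rr + e), rearranging gives 1 + c = m·(c + rr + e), so c·(1 − m) = m·(rr + e) − 1.
Hence c = [m·(rr + e) − 1]/(1 − m) = [5.781800 × (0.08 + 0) − 1] / (1 − 5.781800) ≈ 0.112396.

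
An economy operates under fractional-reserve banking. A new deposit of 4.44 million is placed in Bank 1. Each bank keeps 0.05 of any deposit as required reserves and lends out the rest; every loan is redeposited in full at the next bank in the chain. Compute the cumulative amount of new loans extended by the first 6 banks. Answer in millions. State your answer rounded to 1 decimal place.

Bank i lends (1 − rr)^i of the original deposit: Bank 1 lends 4.44·0.9500 = 4.2180, Bank 2 lends 4.44·0.9500² = 4.0071, and so on.
Summing a geometric series: total = 4.44·[0.9500·(1 − 0.9500^6) / (1 − 0.9500)] ≈ 22.3476 million.

22.3 million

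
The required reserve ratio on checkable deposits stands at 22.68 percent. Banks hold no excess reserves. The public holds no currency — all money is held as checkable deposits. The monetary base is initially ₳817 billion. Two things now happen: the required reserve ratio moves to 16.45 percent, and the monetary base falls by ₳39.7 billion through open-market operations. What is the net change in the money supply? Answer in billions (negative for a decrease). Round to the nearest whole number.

Before: m₁ = 1 / (0.2268) ≈ 4.4092, MB₁ = 817, so M₁ = 4.4092 × 817 = 3602.3164 billion.
After: m₂ = 1 / (0.1645) ≈ 6.0790, MB₂ = 817 − 39.7 = 777.3, so M₂ = 6.0790 × 777.3 = 4725.2067 billion.
ΔM = M₂ − M₁ = 4725.2067 − 3602.3164 = 1122.8903 billion.

₳1123 billion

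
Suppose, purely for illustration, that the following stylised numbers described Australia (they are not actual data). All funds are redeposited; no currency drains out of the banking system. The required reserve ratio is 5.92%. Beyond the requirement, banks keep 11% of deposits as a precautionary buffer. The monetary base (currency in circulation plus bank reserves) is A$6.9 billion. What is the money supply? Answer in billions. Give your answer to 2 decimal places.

The money multiplier is m = 1 / (rr + e) = 1 / (0.0592 + 0.11) ≈ 5.9102.
So M = m × MB = 5.9102 × 6.9 ≈ 40.7804 billion.

A$40.78 billion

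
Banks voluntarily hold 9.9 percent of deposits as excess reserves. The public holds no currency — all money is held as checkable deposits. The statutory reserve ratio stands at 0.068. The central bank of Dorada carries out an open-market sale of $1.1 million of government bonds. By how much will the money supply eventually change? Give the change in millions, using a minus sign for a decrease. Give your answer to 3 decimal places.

The money multiplier is m = 1 / (rr + e) = 1 / (0.068 + 0.099) ≈ 5.98802.
The sale removes 1.1 million of base, so ΔM = m × ΔMB = 5.98802 × (−1.1) ≈ -6.5868 million.

-6.587 million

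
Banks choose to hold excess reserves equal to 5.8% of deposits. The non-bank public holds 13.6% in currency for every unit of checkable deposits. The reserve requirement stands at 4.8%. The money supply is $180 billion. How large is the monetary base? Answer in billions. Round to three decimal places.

The money multiplier is m = (1 + c) / (rr + e + c) = (1 + 0.136) / (0.048 + 0.058 + 0.136) ≈ 4.6942149.
MB = M / m = 180 / 4.6942149 ≈ 38.3451 billion.

$38.345 billion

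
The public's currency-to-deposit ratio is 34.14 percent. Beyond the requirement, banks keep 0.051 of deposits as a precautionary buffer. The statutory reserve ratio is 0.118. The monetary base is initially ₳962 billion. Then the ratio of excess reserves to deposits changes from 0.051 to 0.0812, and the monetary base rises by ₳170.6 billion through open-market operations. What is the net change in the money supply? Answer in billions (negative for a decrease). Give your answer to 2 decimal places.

₳282.07 billion

Before: m₁ = (1 + 0.3414) / (0.118 + 0.051 + 0.3414) ≈ 2.6281348, MB₁ = 962, so M₁ = 2.6281348 × 962 ≈ 2528.2657 billion.
After: m₂ = (1 + 0.3414) / (0.118 + 0.0812 + 0.3414) ≈ 2.4813171, MB₂ = 962 + 170.6 = 1132.6, so M₂ = 2.4813171 × 1132.6 ≈ 2810.3397 billion.
ΔM = M₂ − M₁ = 2810.3397 − 2528.2657 = 282.074 billion.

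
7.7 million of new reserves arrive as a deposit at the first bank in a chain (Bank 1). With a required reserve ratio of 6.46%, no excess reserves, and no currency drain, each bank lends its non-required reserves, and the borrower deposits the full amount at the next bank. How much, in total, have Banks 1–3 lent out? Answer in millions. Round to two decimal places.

20.24 million

Bank i lends (1 − rr)^i of the original deposit: Bank 1 lends 7.7·0.9354 ≈ 7.2026, Bank 2 lends 7.7·0.9354² ≈ 6.7373, and so on.
Summing a geometric series: total = 7.7·[0.9354·(1 − 0.9354^3) / (1 − 0.9354)] ≈ 20.2419 million.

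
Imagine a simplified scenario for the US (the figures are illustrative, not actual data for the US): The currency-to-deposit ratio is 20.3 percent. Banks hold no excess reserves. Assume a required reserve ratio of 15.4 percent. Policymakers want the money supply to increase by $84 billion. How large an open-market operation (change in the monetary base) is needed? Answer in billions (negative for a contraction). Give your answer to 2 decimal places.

$24.93 billion

The money multiplier is m = (1 + c) / (rr + c) = (1 + 0.203) / (0.154 + 0.203) ≈ 3.36975.
ΔMB = ΔM / m = (+84) / 3.36975 ≈ 24.9277 billion.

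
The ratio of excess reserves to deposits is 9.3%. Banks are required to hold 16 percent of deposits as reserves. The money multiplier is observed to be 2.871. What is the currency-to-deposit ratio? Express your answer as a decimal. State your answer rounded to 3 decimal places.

0.146

Using m = 2.871. From m = (1 + c)/(c + rr + e), rearranging gives 1 + c = m·(c + rr + e), so c·(1 − m) = m·(rr + e) − 1.
Hence c = [m·(rr + e) − 1]/(1 − m) = [2.871 × (0.16 + 0.093) − 1] / (1 − 2.871) ≈ 0.146252.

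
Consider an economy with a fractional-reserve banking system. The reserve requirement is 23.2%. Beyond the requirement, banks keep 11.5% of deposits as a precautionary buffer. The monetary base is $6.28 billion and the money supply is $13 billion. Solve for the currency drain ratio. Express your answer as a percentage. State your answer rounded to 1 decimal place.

Using m = M/MB = 13/6.28 ≈ 2.070064. From m = (1 + c)/(c + rr + e), rearranging gives 1 + c = m·(c + rr + e), so c·(1 − m) = m·(rr + e) − 1.
Hence c = [m·(rr + e) − 1]/(1 − m) = [2.070064 × (0.232 + 0.115) − 1] / (1 − 2.070064) ≈ 0.263244.

26.3%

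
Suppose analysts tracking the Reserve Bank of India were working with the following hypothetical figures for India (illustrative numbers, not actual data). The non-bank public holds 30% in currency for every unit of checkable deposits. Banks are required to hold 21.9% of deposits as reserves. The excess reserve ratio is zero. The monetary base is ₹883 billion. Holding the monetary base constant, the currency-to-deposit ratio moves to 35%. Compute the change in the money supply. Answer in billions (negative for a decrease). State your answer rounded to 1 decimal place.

-116.8 billion

Initially m₁ = (1 + 0.3) / (0.219 + 0.3) ≈ 2.50482, so M₁ = 2.50482 × 883 ≈ 2211.7561 billion.
After the change m₂ = (1 + 0.35) / (0.219 + 0.35) ≈ 2.37258, so M₂ = 2.37258 × 883 ≈ 2094.9881 billion.
ΔM = M₂ − M₁ = 2094.9881 − 2211.7561 = -116.768 billion.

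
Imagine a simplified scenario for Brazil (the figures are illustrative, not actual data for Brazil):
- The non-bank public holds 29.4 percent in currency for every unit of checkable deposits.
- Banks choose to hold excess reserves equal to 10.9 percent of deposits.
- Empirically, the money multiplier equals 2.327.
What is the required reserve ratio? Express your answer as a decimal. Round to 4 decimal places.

Using m = 2.327. Since m = (1 + c)/(c + rr + e), the denominator satisfies c + rr + e = (1 + c)/m = (1 + 0.294) / 2.327 ≈ 0.556081.
With c = 0.294 and e = 0.109, the required reserve ratio is 0.556081 − 0.294 − 0.109 = 0.153081.

0.1531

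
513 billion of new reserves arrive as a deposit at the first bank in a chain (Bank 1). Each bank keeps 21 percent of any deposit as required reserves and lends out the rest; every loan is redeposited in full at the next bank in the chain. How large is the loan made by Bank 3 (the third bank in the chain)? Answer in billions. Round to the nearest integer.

Each bank lends a fraction (1 − rr) = 0.7900 of the deposit it receives, so Bank 3 receives 513·0.7900^2 and lends 513·0.7900^3 ≈ 252.9290 billion.

253 billion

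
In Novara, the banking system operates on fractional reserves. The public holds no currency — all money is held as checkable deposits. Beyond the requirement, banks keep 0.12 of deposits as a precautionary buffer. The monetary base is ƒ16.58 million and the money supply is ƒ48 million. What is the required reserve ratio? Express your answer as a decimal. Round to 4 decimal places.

Using m = M/MB = 48/16.58 ≈ 2.895054. Since m = (1 + c)/(c + rr + e), the denominator satisfies c + rr + e = (1 + c)/m = (1 + 0) / 2.895054 ≈ 0.345417.
With c = 0 and e = 0.12, the required reserve ratio is 0.345417 − 0 − 0.12 = 0.225417.

0.2254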